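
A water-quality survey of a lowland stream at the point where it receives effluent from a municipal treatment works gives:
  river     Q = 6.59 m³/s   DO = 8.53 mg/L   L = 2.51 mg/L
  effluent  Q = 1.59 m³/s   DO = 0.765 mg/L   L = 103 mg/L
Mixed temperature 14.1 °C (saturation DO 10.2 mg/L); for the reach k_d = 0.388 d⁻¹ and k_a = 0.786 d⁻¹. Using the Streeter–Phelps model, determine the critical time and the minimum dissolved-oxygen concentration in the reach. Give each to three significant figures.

t_c ≈ 1.37 d; minimum DO ≈ 3.81 mg/L

Mixed DO = (6.59×8.53 + 1.59×0.765)/(6.59+1.59) = 57.43/8.180 = 7.021 mg/L.
Mixed L₀ = (6.59×2.51 + 1.59×103)/(8.180) = 180.3/8.180 = 22.04 mg/L.
Initial deficit D₀ = C_s − DO₀ = 10.2 − 7.021 = 3.179 mg/L.
t_c = (1/0.3980) ln[(0.786/0.388)(1 − 3.179×0.3980/(0.388×22.04))] = 2.513 × ln(1.726) = 1.371 d.
D_c = (0.388/0.786) × 22.04 × e^(−0.388×1.371) = 0.4936 × 22.04 × 0.5874 = 6.391 mg/L.
Minimum DO = 10.2 − 6.391 = 3.809 mg/L.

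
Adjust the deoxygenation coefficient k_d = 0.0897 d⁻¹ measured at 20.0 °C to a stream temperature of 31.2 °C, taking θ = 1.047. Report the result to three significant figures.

k_d(T₂) = k_d(T₁) · θ^(T₂−T₁) = 0.0897 × 1.047^(31.2−20.0)
= 0.0897 × 1.047^11.2 = 0.0897 × 1.673 = 0.1500 d⁻¹.

k_d ≈ 0.150 d⁻¹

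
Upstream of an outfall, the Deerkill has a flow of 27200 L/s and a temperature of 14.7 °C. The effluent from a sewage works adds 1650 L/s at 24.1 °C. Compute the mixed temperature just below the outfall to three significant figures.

Flow-weighted mixing: C = (Q_r C_r + Q_w C_w)/(Q_r + Q_w)
= (27200×14.7 + 1650×24.1)/(27200 + 1650) = 439600/28850 = 15.24 °C.

15.2 °C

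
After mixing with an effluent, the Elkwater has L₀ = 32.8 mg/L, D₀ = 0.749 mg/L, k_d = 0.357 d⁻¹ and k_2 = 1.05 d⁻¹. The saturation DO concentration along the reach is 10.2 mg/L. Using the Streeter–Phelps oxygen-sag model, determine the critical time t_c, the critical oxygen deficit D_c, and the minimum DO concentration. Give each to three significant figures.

With k_2/k_d = 2.941 and 1 − D₀(k_2−k_d)/(k_d L₀) = 0.9557,
t_c = ln(2.941 × 0.9557) / (1.05 − 0.357) = ln(2.811) / 0.6930 = 1.033/0.6930 = 1.491 d.
L(t_c) = L₀ e^(−k_d t_c) = 32.8 × 0.5872 = 19.26 mg/L, and at the critical point k_2 D_c = k_d L, so D_c = (0.357/1.05) × 19.26 = 6.548 mg/L.
Minimum DO = C_s − D_c = 10.2 − 6.548 = 3.652 mg/L.

t_c ≈ 1.49 d; D_c ≈ 6.55 mg/L; min DO ≈ 3.65 mg/L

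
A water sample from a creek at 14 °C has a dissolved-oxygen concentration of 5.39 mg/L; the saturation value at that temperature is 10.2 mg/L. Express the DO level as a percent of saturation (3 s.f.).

% saturation = C/C_s × 100 = 5.39/10.2 × 100 = 52.8 %.

52.8 % saturation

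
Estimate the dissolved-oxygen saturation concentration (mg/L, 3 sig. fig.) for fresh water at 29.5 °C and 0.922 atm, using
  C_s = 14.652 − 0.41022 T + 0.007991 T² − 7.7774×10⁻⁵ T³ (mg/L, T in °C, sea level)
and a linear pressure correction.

C_s ≈ 6.92 mg/L

At sea level: C_s = 14.652 − 0.41022×29.5 + 0.007991×29.5² − 7.7774×10⁻⁵×29.5³ = 7.508 mg/L.
Pressure correction: C_s' = 7.508 × 0.922 = 6.922 mg/L.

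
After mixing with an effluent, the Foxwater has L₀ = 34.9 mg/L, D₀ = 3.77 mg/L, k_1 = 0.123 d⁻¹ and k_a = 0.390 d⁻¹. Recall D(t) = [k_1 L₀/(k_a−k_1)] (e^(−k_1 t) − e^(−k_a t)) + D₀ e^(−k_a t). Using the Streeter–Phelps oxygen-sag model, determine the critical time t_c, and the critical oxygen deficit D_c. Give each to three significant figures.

t_c ≈ 3.32 d; D_c ≈ 7.32 mg/L

At the critical point dD/dt = 0, so k_1 L₀ e^(−k_1 t) = k_a D. Substituting D(t) from the Streeter–Phelps equation and solving for t gives
t_c = ln[(k_a/k_1)(1 − D₀(k_a−k_1)/(k_1 L₀))] / (k_a−k_1).
Here k_a−k_1 = 0.2670 d⁻¹ and 1 − D₀(k_a−k_1)/(k_1 L₀) = 1 − 3.77×0.2670/(0.123×34.9) = 0.7655, so
t_c = ln(3.171 × 0.7655) / 0.2670 = 0.8868 / 0.2670 = 3.321 d.
D_c = (k_1/k_a) L₀ e^(−k_1 t_c) = (0.123/0.390) × 34.9 × e^(−0.123×3.321) = 0.3154 × 34.9 × 0.6646 = 7.316 mg/L.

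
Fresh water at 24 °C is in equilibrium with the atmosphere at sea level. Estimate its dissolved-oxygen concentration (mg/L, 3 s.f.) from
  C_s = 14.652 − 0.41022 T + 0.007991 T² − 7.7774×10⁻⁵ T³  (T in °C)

C_s ≈ 8.33 mg/L

C_s = 14.652 − 0.41022×24 + 0.007991×24² − 7.7774×10⁻⁵×24³ = 8.334 mg/L.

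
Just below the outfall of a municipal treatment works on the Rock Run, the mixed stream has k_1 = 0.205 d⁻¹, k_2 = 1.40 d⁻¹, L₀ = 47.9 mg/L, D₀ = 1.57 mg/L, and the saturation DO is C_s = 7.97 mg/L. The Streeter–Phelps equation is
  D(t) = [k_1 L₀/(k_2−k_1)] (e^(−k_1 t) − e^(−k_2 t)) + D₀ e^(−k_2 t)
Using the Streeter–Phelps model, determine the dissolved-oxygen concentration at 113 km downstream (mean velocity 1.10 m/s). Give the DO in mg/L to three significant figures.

DO ≈ 2.79 mg/L

Travel time t = x/v = 113 km / (1.10 m/s) = 113000 m / 1.10 m/s = 102700 s = 1.189 d.
k_1 L₀/(k_2−k_1) = 0.205×47.9/(1.40−0.205) = 9.819/1.195 = 8.217 mg/L.
e^(−k_1 t) = e^(−0.205×1.189) = 0.7837; e^(−k_2 t) = e^(−1.40×1.189) = 0.1893.
D = 8.217 × (0.7837 − 0.1893) + 1.57 × 0.1893 = 4.884 + 0.2972 = 5.182 mg/L.
DO = C_s − D = 7.97 − 5.182 = 2.788 mg/L.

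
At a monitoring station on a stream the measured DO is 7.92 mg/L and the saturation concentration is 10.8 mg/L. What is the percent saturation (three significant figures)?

73.3 % saturation

% saturation = C/C_s × 100 = 7.92/10.8 × 100 = 73.3 %.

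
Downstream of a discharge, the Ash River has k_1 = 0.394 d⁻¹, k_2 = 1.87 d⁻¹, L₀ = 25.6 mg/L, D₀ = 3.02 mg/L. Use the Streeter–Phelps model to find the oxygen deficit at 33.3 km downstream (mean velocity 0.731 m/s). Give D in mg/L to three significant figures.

D ≈ 4.13 mg/L

Travel time t = x/v = 33.3 km / (0.731 m/s) = 33300 m / 0.731 m/s = 45550 s = 0.5272 d.
k_1 L₀/(k_2−k_1) = 0.394×25.6/(1.87−0.394) = 10.09/1.476 = 6.834 mg/L.
e^(−k_1 t) = e^(−0.394×0.5272) = 0.8124; e^(−k_2 t) = e^(−1.87×0.5272) = 0.3731.
D = 6.834 × (0.8124 − 0.3731) + 3.02 × 0.3731 = 3.002 + 1.127 = 4.129 mg/L.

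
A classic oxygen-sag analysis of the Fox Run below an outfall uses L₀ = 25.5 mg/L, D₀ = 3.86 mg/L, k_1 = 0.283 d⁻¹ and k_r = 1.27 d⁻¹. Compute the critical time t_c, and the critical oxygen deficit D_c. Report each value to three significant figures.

t_c = [1/(k_r−k_1)] ln[(k_r/k_1)(1 − D₀(k_r−k_1)/(k_1 L₀))]
= [1/(1.27−0.283)] ln[(1.27/0.283)(1 − 3.86×0.9870/(0.283×25.5))]
= (1/0.9870) ln[4.488 × 0.4721] = 1.013 × ln(2.118) = 1.013 × 0.7507 = 0.7606 d.
L(t_c) = L₀ e^(−k_1 t_c) = 25.5 × 0.8063 = 20.56 mg/L, and at the critical point k_r D_c = k_1 L, so D_c = (0.283/1.27) × 20.56 = 4.582 mg/L.

t_c ≈ 0.761 d; D_c ≈ 4.58 mg/L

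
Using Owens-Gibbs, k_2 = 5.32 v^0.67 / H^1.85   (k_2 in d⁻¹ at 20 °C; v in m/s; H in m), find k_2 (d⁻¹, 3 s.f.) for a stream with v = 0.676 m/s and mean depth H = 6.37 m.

k_2 = 5.32 × 0.676^0.67 / 6.37^1.85 = 5.32 × 0.7692 / 30.74 = 0.1331 d⁻¹.

k_2 ≈ 0.133 d⁻¹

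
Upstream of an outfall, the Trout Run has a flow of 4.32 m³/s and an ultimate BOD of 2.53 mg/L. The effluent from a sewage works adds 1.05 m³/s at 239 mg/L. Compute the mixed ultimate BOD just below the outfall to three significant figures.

Flow-weighted mixing: C = (Q_r C_r + Q_w C_w)/(Q_r + Q_w)
= (4.32×2.53 + 1.05×239)/(4.32 + 1.05) = 261.9/5.370 = 48.77 mg/L.

48.8 mg/L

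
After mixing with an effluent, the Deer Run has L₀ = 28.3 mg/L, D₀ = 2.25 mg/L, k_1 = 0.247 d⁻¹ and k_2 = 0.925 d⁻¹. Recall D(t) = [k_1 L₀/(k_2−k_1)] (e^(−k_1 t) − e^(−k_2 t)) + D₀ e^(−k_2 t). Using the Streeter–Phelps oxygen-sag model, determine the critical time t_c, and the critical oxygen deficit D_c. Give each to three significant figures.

At the critical point dD/dt = 0, so k_1 L₀ e^(−k_1 t) = k_2 D. Substituting D(t) from the Streeter–Phelps equation and solving for t gives
t_c = ln[(k_2/k_1)(1 − D₀(k_2−k_1)/(k_1 L₀))] / (k_2−k_1).
Here k_2−k_1 = 0.6780 d⁻¹ and 1 − D₀(k_2−k_1)/(k_1 L₀) = 1 − 2.25×0.6780/(0.247×28.3) = 0.7818, so
t_c = ln(3.745 × 0.7818) / 0.6780 = 1.074 / 0.6780 = 1.584 d.
D_c = (k_1/k_2) L₀ e^(−k_1 t_c) = (0.247/0.925) × 28.3 × e^(−0.247×1.584) = 0.2670 × 28.3 × 0.6762 = 5.110 mg/L.

t_c ≈ 1.58 d; D_c ≈ 5.11 mg/L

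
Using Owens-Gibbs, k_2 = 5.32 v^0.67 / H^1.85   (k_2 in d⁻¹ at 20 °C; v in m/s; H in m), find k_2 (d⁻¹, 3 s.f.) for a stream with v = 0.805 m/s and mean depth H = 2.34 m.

k_2 = 5.32 × 0.805^0.67 / 2.34^1.85 = 5.32 × 0.8647 / 4.820 = 0.9544 d⁻¹.

k_2 ≈ 0.954 d⁻¹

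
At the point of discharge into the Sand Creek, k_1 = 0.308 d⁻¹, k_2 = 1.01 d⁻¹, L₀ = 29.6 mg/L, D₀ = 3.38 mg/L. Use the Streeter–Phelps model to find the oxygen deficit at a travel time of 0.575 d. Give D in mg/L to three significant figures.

D ≈ 5.50 mg/L

k_1 L₀/(k_2−k_1) = 0.308×29.6/(1.01−0.308) = 9.117/0.7020 = 12.99 mg/L.
e^(−k_1 t) = e^(−0.308×0.5750) = 0.8377; e^(−k_2 t) = e^(−1.01×0.5750) = 0.5595.
D = 12.99 × (0.8377 − 0.5595) + 3.38 × 0.5595 = 3.613 + 1.891 = 5.504 mg/L.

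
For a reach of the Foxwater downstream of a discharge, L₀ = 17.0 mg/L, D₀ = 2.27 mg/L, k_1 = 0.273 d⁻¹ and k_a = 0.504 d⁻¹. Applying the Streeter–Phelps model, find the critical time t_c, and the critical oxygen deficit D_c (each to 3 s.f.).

t_c ≈ 2.14 d; D_c ≈ 5.14 mg/L

With k_a/k_1 = 1.846 and 1 − D₀(k_a−k_1)/(k_1 L₀) = 0.8870,
t_c = ln(1.846 × 0.8870) / (0.504 − 0.273) = ln(1.638) / 0.2310 = 0.4932/0.2310 = 2.135 d.
L(t_c) = L₀ e^(−k_1 t_c) = 17.0 × 0.5583 = 9.491 mg/L, and at the critical point k_a D_c = k_1 L, so D_c = (0.273/0.504) × 9.491 = 5.141 mg/L.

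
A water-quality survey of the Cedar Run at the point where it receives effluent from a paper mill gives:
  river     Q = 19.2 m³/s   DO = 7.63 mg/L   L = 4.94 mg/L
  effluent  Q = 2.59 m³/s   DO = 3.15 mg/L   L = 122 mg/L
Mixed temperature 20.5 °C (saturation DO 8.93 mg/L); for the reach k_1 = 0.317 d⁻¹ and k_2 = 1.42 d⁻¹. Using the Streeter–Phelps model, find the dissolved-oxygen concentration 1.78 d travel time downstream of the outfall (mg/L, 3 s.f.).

Mixed DO = (19.2×7.63 + 2.59×3.15)/(19.2+2.59) = 154.7/21.79 = 7.097 mg/L.
Mixed L₀ = (19.2×4.94 + 2.59×122)/(21.79) = 410.8/21.79 = 18.85 mg/L.
Initial deficit D₀ = C_s − DO₀ = 8.93 − 7.097 = 1.833 mg/L.
D(1.78) = [0.317×18.85/(1.42−0.317)](e^(−0.317×1.78) − e^(−1.42×1.78)) + 1.833 e^(−1.42×1.78)
= 5.419 × (0.5688 − 0.07985) + 1.833 × 0.07985 = 2.796 mg/L.
DO = 8.93 − 2.796 = 6.134 mg/L.

DO ≈ 6.13 mg/L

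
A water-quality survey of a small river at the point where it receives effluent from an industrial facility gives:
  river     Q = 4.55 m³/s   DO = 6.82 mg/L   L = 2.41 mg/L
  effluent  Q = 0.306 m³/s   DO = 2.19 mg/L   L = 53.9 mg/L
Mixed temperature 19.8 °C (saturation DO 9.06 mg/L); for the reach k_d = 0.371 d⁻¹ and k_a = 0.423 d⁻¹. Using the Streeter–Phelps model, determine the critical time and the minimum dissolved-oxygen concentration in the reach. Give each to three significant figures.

t_c ≈ 1.28 d; minimum DO ≈ 5.97 mg/L

Mixed DO = (4.55×6.82 + 0.306×2.19)/(4.55+0.306) = 31.70/4.856 = 6.528 mg/L.
Mixed L₀ = (4.55×2.41 + 0.306×53.9)/(4.856) = 27.46/4.856 = 5.655 mg/L.
Initial deficit D₀ = C_s − DO₀ = 9.06 − 6.528 = 2.532 mg/L.
t_c = (1/0.05200) ln[(0.423/0.371)(1 − 2.532×0.05200/(0.371×5.655))] = 19.23 × ln(1.069) = 1.276 d.
D_c = (0.371/0.423) × 5.655 × e^(−0.371×1.276) = 0.8771 × 5.655 × 0.6228 = 3.089 mg/L.
Minimum DO = 9.06 − 3.089 = 5.971 mg/L.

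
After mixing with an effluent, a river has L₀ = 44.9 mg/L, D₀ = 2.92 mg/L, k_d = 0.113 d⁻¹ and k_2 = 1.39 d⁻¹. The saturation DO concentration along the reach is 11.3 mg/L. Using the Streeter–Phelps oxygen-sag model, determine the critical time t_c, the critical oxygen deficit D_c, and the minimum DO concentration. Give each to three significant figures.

t_c = [1/(k_2−k_d)] ln[(k_2/k_d)(1 − D₀(k_2−k_d)/(k_d L₀))]
= [1/(1.39−0.113)] ln[(1.39/0.113)(1 − 2.92×1.277/(0.113×44.9))]
= (1/1.277) ln[12.30 × 0.2651] = 0.7831 × ln(3.261) = 0.7831 × 1.182 = 0.9255 d.
L(t_c) = L₀ e^(−k_d t_c) = 44.9 × 0.9007 = 40.44 mg/L, and at the critical point k_2 D_c = k_d L, so D_c = (0.113/1.39) × 40.44 = 3.288 mg/L.
Minimum DO = C_s − D_c = 11.3 − 3.288 = 8.012 mg/L.

t_c ≈ 0.926 d; D_c ≈ 3.29 mg/L; min DO ≈ 8.01 mg/L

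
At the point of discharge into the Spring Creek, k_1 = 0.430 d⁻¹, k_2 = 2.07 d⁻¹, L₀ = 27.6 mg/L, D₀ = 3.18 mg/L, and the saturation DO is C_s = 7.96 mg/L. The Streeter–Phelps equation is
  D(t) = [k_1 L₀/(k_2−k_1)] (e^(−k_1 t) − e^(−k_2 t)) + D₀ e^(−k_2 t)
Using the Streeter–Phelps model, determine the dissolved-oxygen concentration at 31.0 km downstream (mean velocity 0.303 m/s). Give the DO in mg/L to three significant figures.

Travel time t = x/v = 31.0 km / (0.303 m/s) = 31000 m / 0.303 m/s = 102300 s = 1.184 d.
k_1 L₀/(k_2−k_1) = 0.430×27.6/(2.07−0.430) = 11.87/1.640 = 7.237 mg/L.
e^(−k_1 t) = e^(−0.430×1.184) = 0.6010; e^(−k_2 t) = e^(−2.07×1.184) = 0.08619.
D = 7.237 × (0.6010 − 0.08619) + 3.18 × 0.08619 = 3.725 + 0.2741 = 3.999 mg/L.
DO = C_s − D = 7.96 − 3.999 = 3.961 mg/L.

DO ≈ 3.96 mg/L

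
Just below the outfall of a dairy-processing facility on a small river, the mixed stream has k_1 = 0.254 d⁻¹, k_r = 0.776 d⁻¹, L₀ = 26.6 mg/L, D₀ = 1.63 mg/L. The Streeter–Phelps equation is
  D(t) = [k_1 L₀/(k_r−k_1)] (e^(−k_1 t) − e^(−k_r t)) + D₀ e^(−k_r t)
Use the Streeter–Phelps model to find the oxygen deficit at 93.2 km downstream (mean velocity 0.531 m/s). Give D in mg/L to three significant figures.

Travel time t = x/v = 93.2 km / (0.531 m/s) = 93200 m / 0.531 m/s = 175500 s = 2.031 d.
k_1 L₀/(k_r−k_1) = 0.254×26.6/(0.776−0.254) = 6.756/0.5220 = 12.94 mg/L.
e^(−k_1 t) = e^(−0.254×2.031) = 0.5969; e^(−k_r t) = e^(−0.776×2.031) = 0.2067.
D = 12.94 × (0.5969 − 0.2067) + 1.63 × 0.2067 = 5.050 + 0.3369 = 5.387 mg/L.

D ≈ 5.39 mg/L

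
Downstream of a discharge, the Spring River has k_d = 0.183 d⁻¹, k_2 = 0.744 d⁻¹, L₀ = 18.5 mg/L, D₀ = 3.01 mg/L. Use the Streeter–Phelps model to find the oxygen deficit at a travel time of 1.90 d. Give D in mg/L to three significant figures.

k_d L₀/(k_2−k_d) = 0.183×18.5/(0.744−0.183) = 3.385/0.5610 = 6.035 mg/L.
e^(−k_d t) = e^(−0.183×1.900) = 0.7063; e^(−k_2 t) = e^(−0.744×1.900) = 0.2433.
D = 6.035 × (0.7063 − 0.2433) + 3.01 × 0.2433 = 2.794 + 0.7322 = 3.527 mg/L.

D ≈ 3.53 mg/L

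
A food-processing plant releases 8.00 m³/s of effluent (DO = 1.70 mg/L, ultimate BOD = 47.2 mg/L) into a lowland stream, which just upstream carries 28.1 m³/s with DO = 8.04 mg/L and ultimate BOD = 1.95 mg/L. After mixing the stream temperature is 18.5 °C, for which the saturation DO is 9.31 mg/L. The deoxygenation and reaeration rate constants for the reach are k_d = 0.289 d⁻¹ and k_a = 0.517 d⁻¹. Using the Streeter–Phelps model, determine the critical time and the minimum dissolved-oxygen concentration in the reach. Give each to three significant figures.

Mixed DO = (28.1×8.04 + 8.00×1.70)/(28.1+8.00) = 239.5/36.10 = 6.635 mg/L.
Mixed L₀ = (28.1×1.95 + 8.00×47.2)/(36.10) = 432.4/36.10 = 11.98 mg/L.
Initial deficit D₀ = C_s − DO₀ = 9.31 − 6.635 = 2.675 mg/L.
t_c = (1/0.2280) ln[(0.517/0.289)(1 − 2.675×0.2280/(0.289×11.98))] = 4.386 × ln(1.474) = 1.701 d.
D_c = (0.289/0.517) × 11.98 × e^(−0.289×1.701) = 0.5590 × 11.98 × 0.6117 = 4.095 mg/L.
Minimum DO = 9.31 − 4.095 = 5.215 mg/L.

t_c ≈ 1.70 d; minimum DO ≈ 5.21 mg/L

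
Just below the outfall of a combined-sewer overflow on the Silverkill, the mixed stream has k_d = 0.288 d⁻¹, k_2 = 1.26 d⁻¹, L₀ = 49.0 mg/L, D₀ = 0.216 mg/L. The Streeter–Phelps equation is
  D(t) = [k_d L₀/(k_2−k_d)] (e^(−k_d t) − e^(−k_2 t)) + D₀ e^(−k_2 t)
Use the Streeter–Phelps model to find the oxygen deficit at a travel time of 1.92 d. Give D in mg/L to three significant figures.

k_d L₀/(k_2−k_d) = 0.288×49.0/(1.26−0.288) = 14.11/0.9720 = 14.52 mg/L.
e^(−k_d t) = e^(−0.288×1.920) = 0.5752; e^(−k_2 t) = e^(−1.26×1.920) = 0.08899.
D = 14.52 × (0.5752 − 0.08899) + 0.216 × 0.08899 = 7.060 + 0.01922 = 7.079 mg/L.

D ≈ 7.08 mg/L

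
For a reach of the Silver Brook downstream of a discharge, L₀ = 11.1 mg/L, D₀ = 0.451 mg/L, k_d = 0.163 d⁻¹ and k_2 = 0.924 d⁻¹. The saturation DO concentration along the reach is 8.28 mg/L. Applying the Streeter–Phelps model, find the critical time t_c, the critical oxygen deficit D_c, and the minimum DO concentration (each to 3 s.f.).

t_c ≈ 2.00 d; D_c ≈ 1.41 mg/L; min DO ≈ 6.87 mg/L

At the critical point dD/dt = 0, so k_d L₀ e^(−k_d t) = k_2 D. Substituting D(t) from the Streeter–Phelps equation and solving for t gives
t_c = ln[(k_2/k_d)(1 − D₀(k_2−k_d)/(k_d L₀))] / (k_2−k_d).
Here k_2−k_d = 0.7610 d⁻¹ and 1 − D₀(k_2−k_d)/(k_d L₀) = 1 − 0.451×0.7610/(0.163×11.1) = 0.8103, so
t_c = ln(5.669 × 0.8103) / 0.7610 = 1.525 / 0.7610 = 2.003 d.
L(t_c) = L₀ e^(−k_d t_c) = 11.1 × 0.7214 = 8.008 mg/L, and at the critical point k_2 D_c = k_d L, so D_c = (0.163/0.924) × 8.008 = 1.413 mg/L.
Minimum DO = C_s − D_c = 8.28 − 1.413 = 6.867 mg/L.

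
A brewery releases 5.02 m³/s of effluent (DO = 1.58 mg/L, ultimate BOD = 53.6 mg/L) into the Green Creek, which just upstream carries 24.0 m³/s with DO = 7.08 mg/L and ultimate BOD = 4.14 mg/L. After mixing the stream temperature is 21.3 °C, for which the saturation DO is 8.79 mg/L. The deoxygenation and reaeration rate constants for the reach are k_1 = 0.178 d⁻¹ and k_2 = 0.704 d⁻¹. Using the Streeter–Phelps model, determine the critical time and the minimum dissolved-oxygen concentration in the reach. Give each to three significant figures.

Mixed DO = (24.0×7.08 + 5.02×1.58)/(24.0+5.02) = 177.9/29.02 = 6.129 mg/L.
Mixed L₀ = (24.0×4.14 + 5.02×53.6)/(29.02) = 368.4/29.02 = 12.70 mg/L.
Initial deficit D₀ = C_s − DO₀ = 8.79 − 6.129 = 2.661 mg/L.
t_c = (1/0.5260) ln[(0.704/0.178)(1 − 2.661×0.5260/(0.178×12.70))] = 1.901 × ln(1.505) = 0.7772 d.
D_c = (0.178/0.704) × 12.70 × e^(−0.178×0.7772) = 0.2528 × 12.70 × 0.8708 = 2.795 mg/L.
Minimum DO = 8.79 − 2.795 = 5.995 mg/L.

t_c ≈ 0.777 d; minimum DO ≈ 5.99 mg/L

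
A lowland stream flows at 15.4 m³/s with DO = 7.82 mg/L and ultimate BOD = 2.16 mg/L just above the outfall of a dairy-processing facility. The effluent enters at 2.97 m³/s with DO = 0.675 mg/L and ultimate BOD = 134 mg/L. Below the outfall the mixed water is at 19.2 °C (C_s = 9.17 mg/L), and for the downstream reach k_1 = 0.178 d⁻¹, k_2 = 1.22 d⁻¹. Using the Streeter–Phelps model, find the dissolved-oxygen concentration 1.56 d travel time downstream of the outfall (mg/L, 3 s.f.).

DO ≈ 6.36 mg/L

Mixed DO = (15.4×7.82 + 2.97×0.675)/(15.4+2.97) = 122.4/18.37 = 6.665 mg/L.
Mixed L₀ = (15.4×2.16 + 2.97×134)/(18.37) = 431.2/18.37 = 23.48 mg/L.
Initial deficit D₀ = C_s − DO₀ = 9.17 − 6.665 = 2.505 mg/L.
D(1.56) = [0.178×23.48/(1.22−0.178)](e^(−0.178×1.56) − e^(−1.22×1.56)) + 2.505 e^(−1.22×1.56)
= 4.010 × (0.7575 − 0.1491) + 2.505 × 0.1491 = 2.813 mg/L.
DO = 9.17 − 2.813 = 6.357 mg/L.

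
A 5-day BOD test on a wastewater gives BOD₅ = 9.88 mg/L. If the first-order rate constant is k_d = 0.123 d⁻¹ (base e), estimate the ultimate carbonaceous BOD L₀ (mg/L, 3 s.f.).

BOD₅ = L₀(1 − e^(−5k_d)) ⇒ L₀ = BOD₅ / (1 − e^(−5×0.123))
= 9.88 / (1 − 0.5406) = 9.88 / 0.4594 = 21.51 mg/L.

L₀ ≈ 21.5 mg/L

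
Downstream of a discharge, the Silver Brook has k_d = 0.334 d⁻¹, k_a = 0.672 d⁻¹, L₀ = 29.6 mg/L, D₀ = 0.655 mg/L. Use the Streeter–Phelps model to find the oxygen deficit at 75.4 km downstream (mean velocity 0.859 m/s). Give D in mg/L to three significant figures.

Travel time t = x/v = 75.4 km / (0.859 m/s) = 75400 m / 0.859 m/s = 87780 s = 1.016 d.
k_d L₀/(k_a−k_d) = 0.334×29.6/(0.672−0.334) = 9.886/0.3380 = 29.25 mg/L.
e^(−k_d t) = e^(−0.334×1.016) = 0.7123; e^(−k_a t) = e^(−0.672×1.016) = 0.5052.
D = 29.25 × (0.7123 − 0.5052) + 0.655 × 0.5052 = 6.055 + 0.3309 = 6.386 mg/L.

D ≈ 6.39 mg/L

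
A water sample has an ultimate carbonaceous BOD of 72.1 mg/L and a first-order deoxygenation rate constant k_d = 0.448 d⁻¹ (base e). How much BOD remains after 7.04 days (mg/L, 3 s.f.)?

L_t = L₀ e^(−k_d t) = 72.1 × e^(−0.448×7.04) = 72.1 × 0.04268 = 3.078 mg/L.

L ≈ 3.08 mg/L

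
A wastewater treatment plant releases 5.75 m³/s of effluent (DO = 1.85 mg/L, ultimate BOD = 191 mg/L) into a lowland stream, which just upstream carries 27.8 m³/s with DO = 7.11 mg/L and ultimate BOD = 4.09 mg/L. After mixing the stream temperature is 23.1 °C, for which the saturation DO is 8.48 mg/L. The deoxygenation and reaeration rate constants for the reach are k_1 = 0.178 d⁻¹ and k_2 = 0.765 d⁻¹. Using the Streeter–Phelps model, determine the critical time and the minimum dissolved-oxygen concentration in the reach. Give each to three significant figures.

t_c ≈ 2.09 d; minimum DO ≈ 2.68 mg/L

Mixed DO = (27.8×7.11 + 5.75×1.85)/(27.8+5.75) = 208.3/33.55 = 6.209 mg/L.
Mixed L₀ = (27.8×4.09 + 5.75×191)/(33.55) = 1212/33.55 = 36.12 mg/L.
Initial deficit D₀ = C_s − DO₀ = 8.48 − 6.209 = 2.271 mg/L.
t_c = (1/0.5870) ln[(0.765/0.178)(1 − 2.271×0.5870/(0.178×36.12))] = 1.704 × ln(3.407) = 2.088 d.
D_c = (0.178/0.765) × 36.12 × e^(−0.178×2.088) = 0.2327 × 36.12 × 0.6896 = 5.796 mg/L.
Minimum DO = 8.48 − 5.796 = 2.684 mg/L.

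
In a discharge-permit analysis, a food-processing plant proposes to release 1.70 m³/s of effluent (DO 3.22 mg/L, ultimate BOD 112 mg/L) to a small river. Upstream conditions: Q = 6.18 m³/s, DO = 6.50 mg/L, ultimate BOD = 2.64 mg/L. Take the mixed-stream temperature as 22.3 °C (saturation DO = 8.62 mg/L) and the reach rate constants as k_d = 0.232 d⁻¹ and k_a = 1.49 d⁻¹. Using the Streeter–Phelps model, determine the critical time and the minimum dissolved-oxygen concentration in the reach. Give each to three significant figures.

t_c ≈ 0.780 d; minimum DO ≈ 5.21 mg/L

Mixed DO = (6.18×6.50 + 1.70×3.22)/(6.18+1.70) = 45.64/7.880 = 5.792 mg/L.
Mixed L₀ = (6.18×2.64 + 1.70×112)/(7.880) = 206.7/7.880 = 26.23 mg/L.
Initial deficit D₀ = C_s − DO₀ = 8.62 − 5.792 = 2.828 mg/L.
t_c = (1/1.258) ln[(1.49/0.232)(1 − 2.828×1.258/(0.232×26.23))] = 0.7949 × ln(2.669) = 0.7803 d.
D_c = (0.232/1.49) × 26.23 × e^(−0.232×0.7803) = 0.1557 × 26.23 × 0.8344 = 3.408 mg/L.
Minimum DO = 8.62 − 3.408 = 5.212 mg/L.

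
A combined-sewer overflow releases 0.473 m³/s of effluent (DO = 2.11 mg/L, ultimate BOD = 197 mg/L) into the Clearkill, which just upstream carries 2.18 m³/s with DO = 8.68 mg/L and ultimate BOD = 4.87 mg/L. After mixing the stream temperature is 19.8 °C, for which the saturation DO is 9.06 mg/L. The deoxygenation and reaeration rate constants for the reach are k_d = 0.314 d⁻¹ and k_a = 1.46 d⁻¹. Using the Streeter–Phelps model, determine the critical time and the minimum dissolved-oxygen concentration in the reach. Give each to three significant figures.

Mixed DO = (2.18×8.68 + 0.473×2.11)/(2.18+0.473) = 19.92/2.653 = 7.509 mg/L.
Mixed L₀ = (2.18×4.87 + 0.473×197)/(2.653) = 103.8/2.653 = 39.12 mg/L.
Initial deficit D₀ = C_s − DO₀ = 9.06 − 7.509 = 1.551 mg/L.
t_c = (1/1.146) ln[(1.46/0.314)(1 − 1.551×1.146/(0.314×39.12))] = 0.8726 × ln(3.977) = 1.205 d.
D_c = (0.314/1.46) × 39.12 × e^(−0.314×1.205) = 0.2151 × 39.12 × 0.6851 = 5.764 mg/L.
Minimum DO = 9.06 − 5.764 = 3.296 mg/L.

t_c ≈ 1.20 d; minimum DO ≈ 3.30 mg/L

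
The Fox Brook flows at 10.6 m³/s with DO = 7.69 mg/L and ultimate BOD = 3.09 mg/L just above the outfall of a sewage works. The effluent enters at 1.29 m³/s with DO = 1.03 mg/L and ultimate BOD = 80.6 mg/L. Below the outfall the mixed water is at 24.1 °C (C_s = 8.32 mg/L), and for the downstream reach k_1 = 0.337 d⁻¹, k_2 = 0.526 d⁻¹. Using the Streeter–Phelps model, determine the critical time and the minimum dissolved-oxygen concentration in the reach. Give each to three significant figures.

Mixed DO = (10.6×7.69 + 1.29×1.03)/(10.6+1.29) = 82.84/11.89 = 6.967 mg/L.
Mixed L₀ = (10.6×3.09 + 1.29×80.6)/(11.89) = 136.7/11.89 = 11.50 mg/L.
Initial deficit D₀ = C_s − DO₀ = 8.32 − 6.967 = 1.353 mg/L.
t_c = (1/0.1890) ln[(0.526/0.337)(1 − 1.353×0.1890/(0.337×11.50))] = 5.291 × ln(1.458) = 1.995 d.
D_c = (0.337/0.526) × 11.50 × e^(−0.337×1.995) = 0.6407 × 11.50 × 0.5106 = 3.762 mg/L.
Minimum DO = 8.32 − 3.762 = 4.558 mg/L.

t_c ≈ 1.99 d; minimum DO ≈ 4.56 mg/L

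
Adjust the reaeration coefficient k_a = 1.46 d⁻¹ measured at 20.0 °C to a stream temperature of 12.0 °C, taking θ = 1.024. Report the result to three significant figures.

k_a ≈ 1.21 d⁻¹

k_a(T₂) = k_a(T₁) · θ^(T₂−T₁) = 1.46 × 1.024^(12.0−20.0)
= 1.46 × 1.024^-8.00 = 1.46 × 0.8272 = 1.208 d⁻¹.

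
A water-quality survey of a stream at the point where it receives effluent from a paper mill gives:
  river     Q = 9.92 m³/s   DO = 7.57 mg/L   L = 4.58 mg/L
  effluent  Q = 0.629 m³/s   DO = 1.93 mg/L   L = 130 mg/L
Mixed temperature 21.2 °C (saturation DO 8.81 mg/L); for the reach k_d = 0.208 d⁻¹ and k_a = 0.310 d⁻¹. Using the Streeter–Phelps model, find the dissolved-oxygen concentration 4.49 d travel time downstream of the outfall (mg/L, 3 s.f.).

DO ≈ 4.87 mg/L

Mixed DO = (9.92×7.57 + 0.629×1.93)/(9.92+0.629) = 76.31/10.55 = 7.234 mg/L.
Mixed L₀ = (9.92×4.58 + 0.629×130)/(10.55) = 127.2/10.55 = 12.06 mg/L.
Initial deficit D₀ = C_s − DO₀ = 8.81 − 7.234 = 1.576 mg/L.
D(4.49) = [0.208×12.06/(0.310−0.208)](e^(−0.208×4.49) − e^(−0.310×4.49)) + 1.576 e^(−0.310×4.49)
= 24.59 × (0.3930 − 0.2486) + 1.576 × 0.2486 = 3.943 mg/L.
DO = 8.81 − 3.943 = 4.867 mg/L.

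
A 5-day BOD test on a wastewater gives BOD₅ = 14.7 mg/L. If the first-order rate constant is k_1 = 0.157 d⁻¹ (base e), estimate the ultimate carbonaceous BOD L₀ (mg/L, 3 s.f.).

BOD₅ = L₀(1 − e^(−5k_1)) ⇒ L₀ = BOD₅ / (1 − e^(−5×0.157))
= 14.7 / (1 − 0.4561) = 14.7 / 0.5439 = 27.03 mg/L.

L₀ ≈ 27.0 mg/L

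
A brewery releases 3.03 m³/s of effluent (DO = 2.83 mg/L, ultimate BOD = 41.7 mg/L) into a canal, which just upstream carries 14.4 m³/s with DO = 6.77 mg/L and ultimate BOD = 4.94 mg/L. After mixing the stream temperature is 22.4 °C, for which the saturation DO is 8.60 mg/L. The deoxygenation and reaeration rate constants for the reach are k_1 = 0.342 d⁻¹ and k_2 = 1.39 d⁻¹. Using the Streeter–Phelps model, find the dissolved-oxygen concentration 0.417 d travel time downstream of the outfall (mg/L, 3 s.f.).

Mixed DO = (14.4×6.77 + 3.03×2.83)/(14.4+3.03) = 106.1/17.43 = 6.085 mg/L.
Mixed L₀ = (14.4×4.94 + 3.03×41.7)/(17.43) = 197.5/17.43 = 11.33 mg/L.
Initial deficit D₀ = C_s − DO₀ = 8.60 − 6.085 = 2.515 mg/L.
D(0.417) = [0.342×11.33/(1.39−0.342)](e^(−0.342×0.417) − e^(−1.39×0.417)) + 2.515 e^(−1.39×0.417)
= 3.697 × (0.8671 − 0.5601) + 2.515 × 0.5601 = 2.544 mg/L.
DO = 8.60 − 2.544 = 6.056 mg/L.

DO ≈ 6.06 mg/L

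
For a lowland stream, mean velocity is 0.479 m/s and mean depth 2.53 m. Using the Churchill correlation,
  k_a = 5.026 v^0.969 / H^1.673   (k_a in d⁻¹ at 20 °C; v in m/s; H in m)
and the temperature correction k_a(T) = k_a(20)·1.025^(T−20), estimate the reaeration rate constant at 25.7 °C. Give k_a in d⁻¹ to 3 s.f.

k_a ≈ 0.600 d⁻¹

k_a(20) = 5.026 × 0.479^0.969 / 2.53^1.673 = 5.026 × 0.4901 / 4.725 = 0.5213 d⁻¹.
k_a(25.7) = 0.5213 × 1.025^(25.7−20) = 0.5213 × 1.151 = 0.6000 d⁻¹.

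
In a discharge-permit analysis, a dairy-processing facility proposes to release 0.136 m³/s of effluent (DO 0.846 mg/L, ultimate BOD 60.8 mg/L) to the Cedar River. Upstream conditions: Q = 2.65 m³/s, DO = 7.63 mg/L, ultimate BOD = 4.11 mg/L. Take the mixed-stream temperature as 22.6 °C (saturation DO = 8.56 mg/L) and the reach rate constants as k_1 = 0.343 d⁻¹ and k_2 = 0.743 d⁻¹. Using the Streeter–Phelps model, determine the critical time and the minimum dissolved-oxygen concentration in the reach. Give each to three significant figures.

t_c ≈ 1.33 d; minimum DO ≈ 6.55 mg/L

Mixed DO = (2.65×7.63 + 0.136×0.846)/(2.65+0.136) = 20.33/2.786 = 7.299 mg/L.
Mixed L₀ = (2.65×4.11 + 0.136×60.8)/(2.786) = 19.16/2.786 = 6.877 mg/L.
Initial deficit D₀ = C_s − DO₀ = 8.56 − 7.299 = 1.261 mg/L.
t_c = (1/0.4000) ln[(0.743/0.343)(1 − 1.261×0.4000/(0.343×6.877))] = 2.500 × ln(1.703) = 1.331 d.
D_c = (0.343/0.743) × 6.877 × e^(−0.343×1.331) = 0.4616 × 6.877 × 0.6335 = 2.011 mg/L.
Minimum DO = 8.56 − 2.011 = 6.549 mg/L.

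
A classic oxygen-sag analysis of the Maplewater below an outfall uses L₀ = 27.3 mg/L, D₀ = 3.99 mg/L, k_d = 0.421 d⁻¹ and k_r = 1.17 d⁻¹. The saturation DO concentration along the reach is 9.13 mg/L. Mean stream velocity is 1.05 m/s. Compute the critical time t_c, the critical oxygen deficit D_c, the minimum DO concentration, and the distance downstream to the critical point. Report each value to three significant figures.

t_c ≈ 0.963 d; D_c ≈ 6.55 mg/L; min DO ≈ 2.58 mg/L; x_c ≈ 87.3 km

With k_r/k_d = 2.779 and 1 − D₀(k_r−k_d)/(k_d L₀) = 0.7400,
t_c = ln(2.779 × 0.7400) / (1.17 − 0.421) = ln(2.056) / 0.7490 = 0.7210/0.7490 = 0.9626 d.
D_c = (k_d/k_r) L₀ e^(−k_d t_c) = (0.421/1.17) × 27.3 × e^(−0.421×0.9626) = 0.3598 × 27.3 × 0.6668 = 6.550 mg/L.
Minimum DO = C_s − D_c = 9.13 − 6.550 = 2.580 mg/L.
x_c = v t_c = 1.05 m/s × 0.9626 d × 86400 s/d = 87330 m ≈ 87.3 km.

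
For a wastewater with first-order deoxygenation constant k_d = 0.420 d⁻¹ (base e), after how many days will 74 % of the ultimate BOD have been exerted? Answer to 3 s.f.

y/L₀ = 1 − e^(−k_d t) = 0.74 ⇒ e^(−k_d t) = 0.260
t = −ln(0.260) / 0.420 = 1.347 / 0.420 = 3.207 d.

t ≈ 3.21 d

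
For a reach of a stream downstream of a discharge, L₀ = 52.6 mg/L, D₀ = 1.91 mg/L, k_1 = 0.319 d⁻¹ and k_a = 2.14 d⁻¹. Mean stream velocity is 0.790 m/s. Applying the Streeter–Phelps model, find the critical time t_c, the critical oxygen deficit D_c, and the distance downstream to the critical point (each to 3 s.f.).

t_c = [1/(k_a−k_1)] ln[(k_a/k_1)(1 − D₀(k_a−k_1)/(k_1 L₀))]
= [1/(2.14−0.319)] ln[(2.14/0.319)(1 − 1.91×1.821/(0.319×52.6))]
= (1/1.821) ln[6.708 × 0.7927] = 0.5491 × ln(5.318) = 0.5491 × 1.671 = 0.9177 d.
D_c = (k_1/k_a) L₀ e^(−k_1 t_c) = (0.319/2.14) × 52.6 × e^(−0.319×0.9177) = 0.1491 × 52.6 × 0.7462 = 5.851 mg/L.
x_c = v t_c = 0.790 m/s × 0.9177 d × 86400 s/d = 62640 m ≈ 62.6 km.

t_c ≈ 0.918 d; D_c ≈ 5.85 mg/L; x_c ≈ 62.6 km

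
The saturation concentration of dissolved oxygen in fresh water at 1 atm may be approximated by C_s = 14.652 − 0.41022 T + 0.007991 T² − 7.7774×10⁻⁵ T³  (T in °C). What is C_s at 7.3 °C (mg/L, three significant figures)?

C_s = 14.652 − 0.41022×7.3 + 0.007991×7.3² − 7.7774×10⁻⁵×7.3³ = 12.05 mg/L.

C_s ≈ 12.1 mg/L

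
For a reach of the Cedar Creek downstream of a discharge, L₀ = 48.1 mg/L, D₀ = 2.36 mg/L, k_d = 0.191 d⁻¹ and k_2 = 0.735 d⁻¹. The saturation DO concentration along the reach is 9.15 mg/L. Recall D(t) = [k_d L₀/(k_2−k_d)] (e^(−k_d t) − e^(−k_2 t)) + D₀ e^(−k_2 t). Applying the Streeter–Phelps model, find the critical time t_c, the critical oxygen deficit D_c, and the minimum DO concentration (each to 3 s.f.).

At the critical point dD/dt = 0, so k_d L₀ e^(−k_d t) = k_2 D. Substituting D(t) from the Streeter–Phelps equation and solving for t gives
t_c = ln[(k_2/k_d)(1 − D₀(k_2−k_d)/(k_d L₀))] / (k_2−k_d).
Here k_2−k_d = 0.5440 d⁻¹ and 1 − D₀(k_2−k_d)/(k_d L₀) = 1 − 2.36×0.5440/(0.191×48.1) = 0.8603, so
t_c = ln(3.848 × 0.8603) / 0.5440 = 1.197 / 0.5440 = 2.201 d.
D_c = (k_d/k_2) L₀ e^(−k_d t_c) = (0.191/0.735) × 48.1 × e^(−0.191×2.201) = 0.2599 × 48.1 × 0.6569 = 8.210 mg/L.
Minimum DO = C_s − D_c = 9.15 − 8.210 = 0.9397 mg/L.

t_c ≈ 2.20 d; D_c ≈ 8.21 mg/L; min DO ≈ 0.940 mg/L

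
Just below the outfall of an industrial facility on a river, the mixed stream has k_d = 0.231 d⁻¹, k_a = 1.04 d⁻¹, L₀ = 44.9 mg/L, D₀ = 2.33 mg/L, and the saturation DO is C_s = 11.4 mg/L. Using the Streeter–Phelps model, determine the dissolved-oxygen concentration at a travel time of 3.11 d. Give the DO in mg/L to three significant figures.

DO ≈ 5.56 mg/L

k_d L₀/(k_a−k_d) = 0.231×44.9/(1.04−0.231) = 10.37/0.8090 = 12.82 mg/L.
e^(−k_d t) = e^(−0.231×3.110) = 0.4875; e^(−k_a t) = e^(−1.04×3.110) = 0.03938.
D = 12.82 × (0.4875 − 0.03938) + 2.33 × 0.03938 = 5.745 + 0.09176 = 5.837 mg/L.
DO = C_s − D = 11.4 − 5.837 = 5.563 mg/L.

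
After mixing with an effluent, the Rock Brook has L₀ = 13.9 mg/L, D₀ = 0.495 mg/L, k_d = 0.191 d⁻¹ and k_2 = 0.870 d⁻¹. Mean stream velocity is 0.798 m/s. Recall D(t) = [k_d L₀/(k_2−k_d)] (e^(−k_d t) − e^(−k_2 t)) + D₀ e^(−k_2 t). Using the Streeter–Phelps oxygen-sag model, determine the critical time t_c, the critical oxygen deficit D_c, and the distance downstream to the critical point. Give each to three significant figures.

t_c = [1/(k_2−k_d)] ln[(k_2/k_d)(1 − D₀(k_2−k_d)/(k_d L₀))]
= [1/(0.870−0.191)] ln[(0.870/0.191)(1 − 0.495×0.6790/(0.191×13.9))]
= (1/0.6790) ln[4.555 × 0.8734] = 1.473 × ln(3.978) = 1.473 × 1.381 = 2.034 d.
D_c = (k_d/k_2) L₀ e^(−k_d t_c) = (0.191/0.870) × 13.9 × e^(−0.191×2.034) = 0.2195 × 13.9 × 0.6781 = 2.069 mg/L.
x_c = v t_c = 0.798 m/s × 2.034 d × 86400 s/d = 140200 m ≈ 140 km.

t_c ≈ 2.03 d; D_c ≈ 2.07 mg/L; x_c ≈ 140 km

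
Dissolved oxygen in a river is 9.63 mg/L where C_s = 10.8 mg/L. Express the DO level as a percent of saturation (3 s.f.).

% saturation = C/C_s × 100 = 9.63/10.8 × 100 = 89.2 %.

89.2 % saturation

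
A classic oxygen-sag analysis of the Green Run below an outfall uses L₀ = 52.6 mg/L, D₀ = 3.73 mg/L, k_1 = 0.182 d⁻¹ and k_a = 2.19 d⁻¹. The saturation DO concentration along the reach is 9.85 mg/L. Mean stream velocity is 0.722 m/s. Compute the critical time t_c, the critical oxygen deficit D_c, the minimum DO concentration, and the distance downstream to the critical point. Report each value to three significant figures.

t_c ≈ 0.479 d; D_c ≈ 4.01 mg/L; min DO ≈ 5.84 mg/L; x_c ≈ 29.9 km

At the critical point dD/dt = 0, so k_1 L₀ e^(−k_1 t) = k_a D. Substituting D(t) from the Streeter–Phelps equation and solving for t gives
t_c = ln[(k_a/k_1)(1 − D₀(k_a−k_1)/(k_1 L₀))] / (k_a−k_1).
Here k_a−k_1 = 2.008 d⁻¹ and 1 − D₀(k_a−k_1)/(k_1 L₀) = 1 − 3.73×2.008/(0.182×52.6) = 0.2176, so
t_c = ln(12.03 × 0.2176) / 2.008 = 0.9627 / 2.008 = 0.4794 d.
L(t_c) = L₀ e^(−k_1 t_c) = 52.6 × 0.9164 = 48.20 mg/L, and at the critical point k_a D_c = k_1 L, so D_c = (0.182/2.19) × 48.20 = 4.006 mg/L.
Minimum DO = C_s − D_c = 9.85 − 4.006 = 5.844 mg/L.
x_c = v t_c = 0.722 m/s × 0.4794 d × 86400 s/d = 29910 m ≈ 29.9 km.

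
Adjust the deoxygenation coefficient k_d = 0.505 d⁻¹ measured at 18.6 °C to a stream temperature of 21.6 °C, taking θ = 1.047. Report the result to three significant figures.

k_d(T₂) = k_d(T₁) · θ^(T₂−T₁) = 0.505 × 1.047^(21.6−18.6)
= 0.505 × 1.047^3.00 = 0.505 × 1.148 = 0.5796 d⁻¹.

k_d ≈ 0.580 d⁻¹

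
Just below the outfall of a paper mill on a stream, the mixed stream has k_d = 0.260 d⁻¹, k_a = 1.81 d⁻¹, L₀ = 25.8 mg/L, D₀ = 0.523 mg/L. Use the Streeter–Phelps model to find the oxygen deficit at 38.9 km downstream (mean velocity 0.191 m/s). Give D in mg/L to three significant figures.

D ≈ 2.29 mg/L

Travel time t = x/v = 38.9 km / (0.191 m/s) = 38900 m / 0.191 m/s = 203700 s = 2.357 d.
k_d L₀/(k_a−k_d) = 0.260×25.8/(1.81−0.260) = 6.708/1.550 = 4.328 mg/L.
e^(−k_d t) = e^(−0.260×2.357) = 0.5418; e^(−k_a t) = e^(−1.81×2.357) = 0.01403.
D = 4.328 × (0.5418 − 0.01403) + 0.523 × 0.01403 = 2.284 + 0.007337 = 2.291 mg/L.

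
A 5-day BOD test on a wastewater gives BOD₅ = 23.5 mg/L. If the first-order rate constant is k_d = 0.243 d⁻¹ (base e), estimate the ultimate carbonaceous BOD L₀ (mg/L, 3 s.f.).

L₀ ≈ 33.4 mg/L

BOD₅ = L₀(1 − e^(−5k_d)) ⇒ L₀ = BOD₅ / (1 − e^(−5×0.243))
= 23.5 / (1 − 0.2967) = 23.5 / 0.7033 = 33.41 mg/L.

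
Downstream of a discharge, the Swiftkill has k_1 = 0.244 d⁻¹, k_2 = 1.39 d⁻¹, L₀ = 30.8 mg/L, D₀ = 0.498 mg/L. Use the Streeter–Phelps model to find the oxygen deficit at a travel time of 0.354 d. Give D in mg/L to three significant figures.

D ≈ 2.31 mg/L

k_1 L₀/(k_2−k_1) = 0.244×30.8/(1.39−0.244) = 7.515/1.146 = 6.558 mg/L.
e^(−k_1 t) = e^(−0.244×0.3540) = 0.9172; e^(−k_2 t) = e^(−1.39×0.3540) = 0.6114.
D = 6.558 × (0.9172 − 0.6114) + 0.498 × 0.6114 = 2.006 + 0.3045 = 2.310 mg/L.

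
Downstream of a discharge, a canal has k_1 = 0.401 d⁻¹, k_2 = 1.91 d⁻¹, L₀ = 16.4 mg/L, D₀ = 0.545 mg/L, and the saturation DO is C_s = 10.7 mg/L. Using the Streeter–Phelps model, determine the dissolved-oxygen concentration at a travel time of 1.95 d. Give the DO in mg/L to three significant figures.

DO ≈ 8.80 mg/L

k_1 L₀/(k_2−k_1) = 0.401×16.4/(1.91−0.401) = 6.576/1.509 = 4.358 mg/L.
e^(−k_1 t) = e^(−0.401×1.950) = 0.4575; e^(−k_2 t) = e^(−1.91×1.950) = 0.02413.
D = 4.358 × (0.4575 − 0.02413) + 0.545 × 0.02413 = 1.889 + 0.01315 = 1.902 mg/L.
DO = C_s − D = 10.7 − 1.902 = 8.798 mg/L.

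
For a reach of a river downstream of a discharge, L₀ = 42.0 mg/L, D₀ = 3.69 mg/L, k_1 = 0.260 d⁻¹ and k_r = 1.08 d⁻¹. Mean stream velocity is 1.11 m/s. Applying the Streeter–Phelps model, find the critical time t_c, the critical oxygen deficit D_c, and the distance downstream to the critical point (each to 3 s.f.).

t_c ≈ 1.34 d; D_c ≈ 7.13 mg/L; x_c ≈ 129 km

At the critical point dD/dt = 0, so k_1 L₀ e^(−k_1 t) = k_r D. Substituting D(t) from the Streeter–Phelps equation and solving for t gives
t_c = ln[(k_r/k_1)(1 − D₀(k_r−k_1)/(k_1 L₀))] / (k_r−k_1).
Here k_r−k_1 = 0.8200 d⁻¹ and 1 − D₀(k_r−k_1)/(k_1 L₀) = 1 − 3.69×0.8200/(0.260×42.0) = 0.7229, so
t_c = ln(4.154 × 0.7229) / 0.8200 = 1.100 / 0.8200 = 1.341 d.
D_c = (k_1/k_r) L₀ e^(−k_1 t_c) = (0.260/1.08) × 42.0 × e^(−0.260×1.341) = 0.2407 × 42.0 × 0.7056 = 7.135 mg/L.
x_c = v t_c = 1.11 m/s × 1.341 d × 86400 s/d = 128600 m ≈ 129 km.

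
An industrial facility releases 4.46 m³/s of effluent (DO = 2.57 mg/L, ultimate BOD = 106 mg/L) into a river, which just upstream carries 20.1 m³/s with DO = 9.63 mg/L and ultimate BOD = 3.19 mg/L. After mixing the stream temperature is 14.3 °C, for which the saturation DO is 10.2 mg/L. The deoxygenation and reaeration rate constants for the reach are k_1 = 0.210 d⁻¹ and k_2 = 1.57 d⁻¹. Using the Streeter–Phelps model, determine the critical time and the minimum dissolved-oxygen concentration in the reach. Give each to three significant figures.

t_c ≈ 0.894 d; minimum DO ≈ 7.78 mg/L

Mixed DO = (20.1×9.63 + 4.46×2.57)/(20.1+4.46) = 205.0/24.56 = 8.348 mg/L.
Mixed L₀ = (20.1×3.19 + 4.46×106)/(24.56) = 536.9/24.56 = 21.86 mg/L.
Initial deficit D₀ = C_s − DO₀ = 10.2 − 8.348 = 1.852 mg/L.
t_c = (1/1.360) ln[(1.57/0.210)(1 − 1.852×1.360/(0.210×21.86))] = 0.7353 × ln(3.374) = 0.8942 d.
D_c = (0.210/1.57) × 21.86 × e^(−0.210×0.8942) = 0.1338 × 21.86 × 0.8288 = 2.423 mg/L.
Minimum DO = 10.2 − 2.423 = 7.777 mg/L.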